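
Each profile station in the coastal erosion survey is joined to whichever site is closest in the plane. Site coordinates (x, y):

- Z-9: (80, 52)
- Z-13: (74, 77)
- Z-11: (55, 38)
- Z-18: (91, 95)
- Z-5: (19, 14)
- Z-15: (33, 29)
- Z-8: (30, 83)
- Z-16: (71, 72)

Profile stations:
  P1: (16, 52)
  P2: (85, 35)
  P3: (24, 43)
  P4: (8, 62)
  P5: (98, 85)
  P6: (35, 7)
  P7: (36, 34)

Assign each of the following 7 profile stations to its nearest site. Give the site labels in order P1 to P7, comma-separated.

Z-15, Z-9, Z-15, Z-8, Z-18, Z-5, Z-15

P1 → Z-15 (d²=818.00)
P2 → Z-9 (d²=314.00)
P3 → Z-15 (d²=277.00)
P4 → Z-8 (d²=925.00)
P5 → Z-18 (d²=149.00)
P6 → Z-5 (d²=305.00)
P7 → Z-15 (d²=34.00)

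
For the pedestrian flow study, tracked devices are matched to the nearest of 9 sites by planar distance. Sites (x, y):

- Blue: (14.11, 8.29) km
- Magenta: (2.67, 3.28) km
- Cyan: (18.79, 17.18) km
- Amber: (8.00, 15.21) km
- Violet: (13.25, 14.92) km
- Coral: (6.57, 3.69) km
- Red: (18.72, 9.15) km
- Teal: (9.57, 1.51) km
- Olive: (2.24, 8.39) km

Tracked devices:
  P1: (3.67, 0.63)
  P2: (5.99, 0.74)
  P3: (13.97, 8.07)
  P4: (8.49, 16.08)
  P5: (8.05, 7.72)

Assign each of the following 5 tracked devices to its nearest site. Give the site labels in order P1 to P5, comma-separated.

P1 → Magenta (d²=8.02)
P2 → Coral (d²=9.04)
P3 → Blue (d²=0.07)
P4 → Amber (d²=1.00)
P5 → Coral (d²=18.43)

Magenta, Coral, Blue, Amber, Coral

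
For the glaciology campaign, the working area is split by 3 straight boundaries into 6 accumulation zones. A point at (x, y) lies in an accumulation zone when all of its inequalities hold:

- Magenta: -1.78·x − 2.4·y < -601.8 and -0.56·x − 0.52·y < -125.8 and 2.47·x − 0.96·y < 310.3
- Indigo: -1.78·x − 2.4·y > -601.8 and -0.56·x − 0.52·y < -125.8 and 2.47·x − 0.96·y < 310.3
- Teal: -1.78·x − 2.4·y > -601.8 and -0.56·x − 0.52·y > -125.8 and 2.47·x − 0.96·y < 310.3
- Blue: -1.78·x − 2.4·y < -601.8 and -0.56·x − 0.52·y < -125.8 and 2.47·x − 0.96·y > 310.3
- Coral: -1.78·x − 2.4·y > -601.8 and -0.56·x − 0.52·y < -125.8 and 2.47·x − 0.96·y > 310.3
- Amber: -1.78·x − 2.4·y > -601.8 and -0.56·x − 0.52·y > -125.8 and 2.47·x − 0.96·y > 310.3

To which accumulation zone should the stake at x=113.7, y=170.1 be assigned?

Magenta

-1.78·113.7 − 2.4·170.1 = -610.626, which is < -601.8
-0.56·113.7 − 0.52·170.1 = -152.124, which is < -125.8
2.47·113.7 − 0.96·170.1 = 117.543, which is < 310.3
This sign pattern matches Magenta.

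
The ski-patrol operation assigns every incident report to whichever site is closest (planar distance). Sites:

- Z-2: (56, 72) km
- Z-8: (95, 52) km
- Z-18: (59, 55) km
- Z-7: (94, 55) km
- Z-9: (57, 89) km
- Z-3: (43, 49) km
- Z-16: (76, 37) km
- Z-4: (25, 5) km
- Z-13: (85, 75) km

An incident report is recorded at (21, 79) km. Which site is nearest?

Z-2

Squared distances to each site:
Z-2: 1274.000; Z-8: 6205.000; Z-18: 2020.000; Z-7: 5905.000; Z-9: 1396.000; Z-3: 1384.000; Z-16: 4789.000; Z-4: 5492.000; Z-13: 4112.000.
Minimum at Z-2.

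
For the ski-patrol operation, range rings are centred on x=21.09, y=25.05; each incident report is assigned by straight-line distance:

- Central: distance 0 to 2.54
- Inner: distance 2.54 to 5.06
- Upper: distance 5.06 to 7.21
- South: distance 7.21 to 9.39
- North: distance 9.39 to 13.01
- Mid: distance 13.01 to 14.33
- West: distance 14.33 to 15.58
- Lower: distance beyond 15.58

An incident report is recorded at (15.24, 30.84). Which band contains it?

Distance = √((15.24−21.09)² + (30.84−25.05)²) = √(34.222 + 33.524) = 8.231.
7.21 ≤ 8.231 < 9.39 → South.

South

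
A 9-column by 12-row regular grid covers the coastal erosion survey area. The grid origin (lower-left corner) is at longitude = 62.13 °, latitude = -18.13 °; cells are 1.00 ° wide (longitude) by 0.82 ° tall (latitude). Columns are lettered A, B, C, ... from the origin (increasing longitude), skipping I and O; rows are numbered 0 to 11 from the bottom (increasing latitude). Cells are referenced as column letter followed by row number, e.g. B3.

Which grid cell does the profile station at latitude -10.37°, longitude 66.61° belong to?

E9

Column index: ⌊(66.61 − 62.13) / 1.00⌋ = ⌊4.480⌋ = 4 → column E
Row offset from origin: ⌊(-10.37 − -18.13) / 0.82⌋ = ⌊9.463⌋ = 9 → row 9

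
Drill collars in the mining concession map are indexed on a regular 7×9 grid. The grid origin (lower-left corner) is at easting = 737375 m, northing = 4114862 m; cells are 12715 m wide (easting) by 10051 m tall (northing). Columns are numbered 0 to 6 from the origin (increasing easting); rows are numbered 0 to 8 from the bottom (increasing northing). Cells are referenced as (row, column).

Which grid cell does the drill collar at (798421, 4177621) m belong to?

Column index: ⌊(798421 − 737375) / 12715⌋ = ⌊4.801⌋ = 4
Row offset from origin: ⌊(4177621 − 4114862) / 10051⌋ = ⌊6.244⌋ = 6 → row 6

(6, 4)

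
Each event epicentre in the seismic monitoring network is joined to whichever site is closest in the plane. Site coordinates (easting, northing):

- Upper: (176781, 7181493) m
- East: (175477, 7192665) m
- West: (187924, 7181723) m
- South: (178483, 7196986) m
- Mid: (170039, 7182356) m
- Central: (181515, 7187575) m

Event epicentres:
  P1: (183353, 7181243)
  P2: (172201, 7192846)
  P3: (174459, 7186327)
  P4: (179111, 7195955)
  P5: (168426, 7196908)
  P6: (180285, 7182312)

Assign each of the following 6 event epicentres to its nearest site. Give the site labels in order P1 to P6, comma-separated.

P1 → West (d²=21124441.00)
P2 → East (d²=10764937.00)
P3 → Upper (d²=28759240.00)
P4 → South (d²=1457345.00)
P5 → East (d²=67719650.00)
P6 → Upper (d²=12948777.00)

West, East, Upper, South, East, Upper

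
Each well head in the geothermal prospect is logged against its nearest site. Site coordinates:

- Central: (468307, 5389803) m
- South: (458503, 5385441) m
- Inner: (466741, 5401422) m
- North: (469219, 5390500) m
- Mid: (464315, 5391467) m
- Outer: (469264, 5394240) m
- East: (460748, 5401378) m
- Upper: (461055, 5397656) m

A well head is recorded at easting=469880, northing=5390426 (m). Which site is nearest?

Squared distances to each site:
Central: 2862458.000; South: 154286354.000; Inner: 130765337.000; North: 442397.000; Mid: 32052906.000; Outer: 14926052.000; East: 203339728.000; Upper: 130153525.000.
Minimum at North.

North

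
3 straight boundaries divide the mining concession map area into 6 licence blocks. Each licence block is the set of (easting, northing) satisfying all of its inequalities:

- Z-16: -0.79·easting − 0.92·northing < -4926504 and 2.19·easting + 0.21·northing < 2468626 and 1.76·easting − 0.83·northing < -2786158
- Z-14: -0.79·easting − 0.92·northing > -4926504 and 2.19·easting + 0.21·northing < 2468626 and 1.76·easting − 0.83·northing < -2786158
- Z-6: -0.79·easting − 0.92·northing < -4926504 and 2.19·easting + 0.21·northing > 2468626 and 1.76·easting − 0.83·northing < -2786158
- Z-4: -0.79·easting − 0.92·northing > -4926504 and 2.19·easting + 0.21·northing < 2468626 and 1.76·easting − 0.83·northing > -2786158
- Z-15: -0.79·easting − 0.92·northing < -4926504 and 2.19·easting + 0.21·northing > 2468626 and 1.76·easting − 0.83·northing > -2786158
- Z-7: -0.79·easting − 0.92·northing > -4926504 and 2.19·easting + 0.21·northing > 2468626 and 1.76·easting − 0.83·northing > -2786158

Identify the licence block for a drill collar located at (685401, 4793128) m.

Z-15

-0.79·685401 − 0.92·4793128 = -4951144.550, which is < -4926504
2.19·685401 + 0.21·4793128 = 2507585.070, which is > 2468626
1.76·685401 − 0.83·4793128 = -2771990.480, which is > -2786158
This sign pattern matches Z-15.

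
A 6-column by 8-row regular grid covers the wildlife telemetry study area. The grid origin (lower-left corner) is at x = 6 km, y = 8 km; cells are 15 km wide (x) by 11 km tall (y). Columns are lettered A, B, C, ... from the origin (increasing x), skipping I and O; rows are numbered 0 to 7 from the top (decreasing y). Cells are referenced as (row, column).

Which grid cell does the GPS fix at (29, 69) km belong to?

Column index: ⌊(29 − 6) / 15⌋ = ⌊1.533⌋ = 1 → column B
Row offset from origin: ⌊(69 − 8) / 11⌋ = ⌊5.545⌋ = 5 → row 2 (counted from top)

(2, B)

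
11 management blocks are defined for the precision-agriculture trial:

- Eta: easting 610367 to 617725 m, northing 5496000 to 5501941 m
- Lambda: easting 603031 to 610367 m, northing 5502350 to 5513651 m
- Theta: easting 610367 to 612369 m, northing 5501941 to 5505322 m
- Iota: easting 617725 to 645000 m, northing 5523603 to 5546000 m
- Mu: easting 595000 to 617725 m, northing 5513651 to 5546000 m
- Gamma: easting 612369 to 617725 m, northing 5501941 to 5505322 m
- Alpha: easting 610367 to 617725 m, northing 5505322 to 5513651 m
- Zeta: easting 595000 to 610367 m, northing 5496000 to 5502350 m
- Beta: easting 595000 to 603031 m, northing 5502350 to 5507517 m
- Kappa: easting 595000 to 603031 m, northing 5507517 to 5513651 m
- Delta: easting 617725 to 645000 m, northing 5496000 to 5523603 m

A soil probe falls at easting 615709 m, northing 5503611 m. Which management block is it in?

Gamma

The point has easting = 615709 and northing = 5503611.
Only Gamma satisfies 612369 ≤ easting ≤ 617725 and 5501941 ≤ northing ≤ 5505322.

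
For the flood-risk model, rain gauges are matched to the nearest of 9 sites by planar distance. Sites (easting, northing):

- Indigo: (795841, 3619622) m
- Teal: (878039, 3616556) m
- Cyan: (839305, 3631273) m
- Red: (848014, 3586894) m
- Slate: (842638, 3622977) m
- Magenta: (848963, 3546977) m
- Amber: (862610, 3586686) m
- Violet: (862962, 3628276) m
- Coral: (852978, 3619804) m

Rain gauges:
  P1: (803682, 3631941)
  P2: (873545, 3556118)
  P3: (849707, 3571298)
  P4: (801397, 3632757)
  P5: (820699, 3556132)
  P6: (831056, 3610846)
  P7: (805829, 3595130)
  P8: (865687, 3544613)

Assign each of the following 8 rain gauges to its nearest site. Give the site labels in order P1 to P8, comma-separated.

Indigo, Magenta, Red, Indigo, Magenta, Slate, Indigo, Magenta

P1 → Indigo (d²=213239042.00)
P2 → Magenta (d²=687832605.00)
P3 → Red (d²=246101465.00)
P4 → Indigo (d²=203397361.00)
P5 → Magenta (d²=882667721.00)
P6 → Slate (d²=281303885.00)
P7 → Indigo (d²=699618208.00)
P8 → Magenta (d²=285280672.00)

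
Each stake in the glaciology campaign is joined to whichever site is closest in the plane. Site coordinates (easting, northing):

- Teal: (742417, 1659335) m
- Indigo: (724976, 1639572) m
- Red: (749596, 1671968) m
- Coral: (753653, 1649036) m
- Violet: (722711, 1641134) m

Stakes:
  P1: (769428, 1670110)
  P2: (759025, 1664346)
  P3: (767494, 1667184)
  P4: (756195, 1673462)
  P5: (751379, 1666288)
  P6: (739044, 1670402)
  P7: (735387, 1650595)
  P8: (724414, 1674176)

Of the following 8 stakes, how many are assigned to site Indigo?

P1 → Red
P2 → Red
P3 → Red
P4 → Red
P5 → Red
P6 → Red
P7 → Teal
P8 → Teal
0 of the 8 go to Indigo.

0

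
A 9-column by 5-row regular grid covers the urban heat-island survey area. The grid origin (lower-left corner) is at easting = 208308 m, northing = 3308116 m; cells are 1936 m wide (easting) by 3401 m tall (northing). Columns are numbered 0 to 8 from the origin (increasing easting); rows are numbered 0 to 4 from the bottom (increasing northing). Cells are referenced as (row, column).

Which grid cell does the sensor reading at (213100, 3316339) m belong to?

(2, 2)

Column index: ⌊(213100 − 208308) / 1936⌋ = ⌊2.475⌋ = 2
Row offset from origin: ⌊(3316339 − 3308116) / 3401⌋ = ⌊2.418⌋ = 2 → row 2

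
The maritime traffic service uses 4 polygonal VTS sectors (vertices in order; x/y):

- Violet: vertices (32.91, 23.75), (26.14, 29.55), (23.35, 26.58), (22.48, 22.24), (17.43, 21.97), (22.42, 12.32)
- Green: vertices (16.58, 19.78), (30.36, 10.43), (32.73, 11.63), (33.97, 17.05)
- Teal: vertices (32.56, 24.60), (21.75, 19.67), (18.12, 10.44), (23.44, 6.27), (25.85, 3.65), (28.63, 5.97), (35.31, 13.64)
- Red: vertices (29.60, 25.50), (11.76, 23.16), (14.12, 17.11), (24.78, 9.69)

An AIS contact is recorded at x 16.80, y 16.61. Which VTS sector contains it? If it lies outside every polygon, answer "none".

Red

Cast a ray rightward from (16.80, 16.61). For each polygon, the edges (by vertex number in listed order) whose endpoints lie on opposite sides of y = 16.61, where each meets that height, and whether that is right or left of the point:
Violet: 5–6 at x≈20.202 (right), 6–1 at x≈26.357 (right) → 2 crossings.
Green: 1–2 at x≈21.252 (right), 3–4 at x≈33.869 (right) → 2 crossings.
Teal: 2–3 at x≈20.547 (right), 7–1 at x≈34.565 (right) → 2 crossings.
Red: 3–4 at x≈14.838 (left), 4–1 at x≈26.890 (right) → 1 crossing.
Only Red has an odd count, so the point is inside Red.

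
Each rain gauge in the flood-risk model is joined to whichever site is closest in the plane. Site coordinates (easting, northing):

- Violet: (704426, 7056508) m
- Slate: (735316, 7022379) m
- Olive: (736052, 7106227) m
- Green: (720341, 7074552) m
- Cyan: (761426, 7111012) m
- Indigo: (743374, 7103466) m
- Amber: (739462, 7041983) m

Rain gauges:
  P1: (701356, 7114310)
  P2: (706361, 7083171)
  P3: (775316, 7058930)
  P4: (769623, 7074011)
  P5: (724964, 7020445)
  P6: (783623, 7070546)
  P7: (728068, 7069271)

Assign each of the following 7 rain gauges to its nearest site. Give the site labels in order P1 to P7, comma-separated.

Olive, Green, Amber, Cyan, Slate, Cyan, Green

P1 → Olive (d²=1269147305.00)
P2 → Green (d²=269727561.00)
P3 → Amber (d²=1572710125.00)
P4 → Cyan (d²=1436264810.00)
P5 → Slate (d²=110904260.00)
P6 → Cyan (d²=2130203965.00)
P7 → Green (d²=87595490.00)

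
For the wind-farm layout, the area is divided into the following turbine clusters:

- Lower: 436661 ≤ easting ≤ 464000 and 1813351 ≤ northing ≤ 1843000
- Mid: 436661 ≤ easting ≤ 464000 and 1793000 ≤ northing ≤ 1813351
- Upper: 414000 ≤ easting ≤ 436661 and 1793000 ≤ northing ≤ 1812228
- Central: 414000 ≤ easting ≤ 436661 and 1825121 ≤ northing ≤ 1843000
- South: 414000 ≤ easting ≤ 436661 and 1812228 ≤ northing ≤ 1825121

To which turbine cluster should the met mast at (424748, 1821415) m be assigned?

South

The point has easting = 424748 and northing = 1821415.
Only South satisfies 414000 ≤ easting ≤ 436661 and 1812228 ≤ northing ≤ 1825121.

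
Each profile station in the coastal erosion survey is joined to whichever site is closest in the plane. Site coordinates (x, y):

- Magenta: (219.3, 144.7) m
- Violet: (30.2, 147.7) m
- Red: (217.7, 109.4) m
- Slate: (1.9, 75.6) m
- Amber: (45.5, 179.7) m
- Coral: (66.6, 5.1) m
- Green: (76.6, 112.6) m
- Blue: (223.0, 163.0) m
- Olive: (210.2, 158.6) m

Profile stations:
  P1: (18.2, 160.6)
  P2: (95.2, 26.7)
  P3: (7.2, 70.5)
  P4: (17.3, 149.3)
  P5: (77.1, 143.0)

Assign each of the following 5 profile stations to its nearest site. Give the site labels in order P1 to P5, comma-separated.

P1 → Violet (d²=310.41)
P2 → Coral (d²=1284.52)
P3 → Slate (d²=54.10)
P4 → Violet (d²=168.97)
P5 → Green (d²=924.41)

Violet, Coral, Slate, Violet, Green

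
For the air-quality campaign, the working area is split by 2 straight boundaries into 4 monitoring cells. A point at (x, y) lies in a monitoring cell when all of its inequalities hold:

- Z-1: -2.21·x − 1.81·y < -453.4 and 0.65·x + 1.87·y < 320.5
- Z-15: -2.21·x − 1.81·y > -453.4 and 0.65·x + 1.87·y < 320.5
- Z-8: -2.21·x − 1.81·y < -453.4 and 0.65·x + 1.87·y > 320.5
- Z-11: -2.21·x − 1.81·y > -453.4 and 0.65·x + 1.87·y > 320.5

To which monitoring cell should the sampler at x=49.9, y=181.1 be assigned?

-2.21·49.9 − 1.81·181.1 = -438.070, which is > -453.4
0.65·49.9 + 1.87·181.1 = 371.092, which is > 320.5
This sign pattern matches Z-11.

Z-11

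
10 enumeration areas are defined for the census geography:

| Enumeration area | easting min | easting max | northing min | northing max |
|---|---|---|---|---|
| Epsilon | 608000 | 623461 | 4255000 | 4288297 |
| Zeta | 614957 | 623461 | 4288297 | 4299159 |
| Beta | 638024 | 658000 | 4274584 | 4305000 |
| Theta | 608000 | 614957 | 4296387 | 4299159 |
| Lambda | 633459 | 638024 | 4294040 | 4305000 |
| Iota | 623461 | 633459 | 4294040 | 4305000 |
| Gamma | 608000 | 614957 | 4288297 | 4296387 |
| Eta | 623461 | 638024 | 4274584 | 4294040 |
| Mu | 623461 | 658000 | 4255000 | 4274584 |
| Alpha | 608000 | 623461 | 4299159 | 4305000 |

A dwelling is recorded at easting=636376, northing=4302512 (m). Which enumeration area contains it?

Lambda

The point has easting = 636376 and northing = 4302512.
Only Lambda satisfies 633459 ≤ easting ≤ 638024 and 4294040 ≤ northing ≤ 4305000.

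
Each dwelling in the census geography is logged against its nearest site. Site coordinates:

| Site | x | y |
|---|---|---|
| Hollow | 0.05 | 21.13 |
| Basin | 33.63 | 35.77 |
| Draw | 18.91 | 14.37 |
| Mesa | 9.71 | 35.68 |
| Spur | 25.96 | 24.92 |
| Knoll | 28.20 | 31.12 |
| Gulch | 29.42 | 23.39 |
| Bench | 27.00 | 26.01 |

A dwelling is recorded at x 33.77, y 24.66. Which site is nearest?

Gulch

Squared distances to each site:
Hollow: 1149.499; Basin: 123.452; Draw: 326.704; Mesa: 700.324; Spur: 61.064; Knoll: 72.757; Gulch: 20.535; Bench: 47.655.
Minimum at Gulch.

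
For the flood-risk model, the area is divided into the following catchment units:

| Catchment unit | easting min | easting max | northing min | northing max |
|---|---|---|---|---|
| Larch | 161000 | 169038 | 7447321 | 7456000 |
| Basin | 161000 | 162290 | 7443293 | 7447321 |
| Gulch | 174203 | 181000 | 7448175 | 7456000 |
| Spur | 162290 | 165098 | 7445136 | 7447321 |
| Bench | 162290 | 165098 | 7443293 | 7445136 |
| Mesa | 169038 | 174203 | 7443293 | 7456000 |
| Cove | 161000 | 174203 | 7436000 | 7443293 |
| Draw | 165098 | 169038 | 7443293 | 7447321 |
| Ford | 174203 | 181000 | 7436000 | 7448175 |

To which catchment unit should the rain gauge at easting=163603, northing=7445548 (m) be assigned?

The point has easting = 163603 and northing = 7445548.
Only Spur satisfies 162290 ≤ easting ≤ 165098 and 7445136 ≤ northing ≤ 7447321.

Spur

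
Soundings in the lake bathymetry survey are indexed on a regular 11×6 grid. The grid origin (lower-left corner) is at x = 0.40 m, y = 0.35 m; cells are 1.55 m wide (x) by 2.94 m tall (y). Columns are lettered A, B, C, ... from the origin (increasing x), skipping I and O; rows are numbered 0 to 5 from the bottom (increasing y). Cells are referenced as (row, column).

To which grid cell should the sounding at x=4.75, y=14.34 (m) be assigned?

Column index: ⌊(4.75 − 0.40) / 1.55⌋ = ⌊2.806⌋ = 2 → column C
Row offset from origin: ⌊(14.34 − 0.35) / 2.94⌋ = ⌊4.759⌋ = 4 → row 4

(4, C)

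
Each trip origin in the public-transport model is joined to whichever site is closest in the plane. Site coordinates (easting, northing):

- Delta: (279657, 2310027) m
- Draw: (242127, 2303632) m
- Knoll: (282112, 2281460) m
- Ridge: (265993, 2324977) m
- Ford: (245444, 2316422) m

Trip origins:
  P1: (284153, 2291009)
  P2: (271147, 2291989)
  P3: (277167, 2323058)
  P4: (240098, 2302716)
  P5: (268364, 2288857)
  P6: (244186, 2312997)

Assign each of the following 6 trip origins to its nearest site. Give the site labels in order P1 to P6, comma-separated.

P1 → Knoll (d²=95349082.00)
P2 → Knoll (d²=231091066.00)
P3 → Ridge (d²=128540837.00)
P4 → Draw (d²=4955897.00)
P5 → Knoll (d²=243723113.00)
P6 → Ford (d²=13313189.00)

Knoll, Knoll, Ridge, Draw, Knoll, Ford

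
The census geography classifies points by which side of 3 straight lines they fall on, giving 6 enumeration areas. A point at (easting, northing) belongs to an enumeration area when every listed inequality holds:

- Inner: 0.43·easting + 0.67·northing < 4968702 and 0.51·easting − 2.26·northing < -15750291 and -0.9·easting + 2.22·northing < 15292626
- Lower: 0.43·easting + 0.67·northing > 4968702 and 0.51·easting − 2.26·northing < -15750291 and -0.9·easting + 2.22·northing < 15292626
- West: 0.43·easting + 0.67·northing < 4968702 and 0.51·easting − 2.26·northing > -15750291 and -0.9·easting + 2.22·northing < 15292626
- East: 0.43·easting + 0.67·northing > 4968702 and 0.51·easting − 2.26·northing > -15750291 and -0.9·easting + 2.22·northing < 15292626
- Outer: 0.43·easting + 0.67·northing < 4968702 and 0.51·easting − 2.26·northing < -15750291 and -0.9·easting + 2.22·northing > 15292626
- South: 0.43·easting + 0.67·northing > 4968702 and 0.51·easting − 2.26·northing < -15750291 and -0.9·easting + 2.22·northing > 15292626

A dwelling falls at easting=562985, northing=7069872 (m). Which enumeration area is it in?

East

0.43·562985 + 0.67·7069872 = 4978897.790, which is > 4968702
0.51·562985 − 2.26·7069872 = -15690788.370, which is > -15750291
-0.9·562985 + 2.22·7069872 = 15188429.340, which is < 15292626
This sign pattern matches East.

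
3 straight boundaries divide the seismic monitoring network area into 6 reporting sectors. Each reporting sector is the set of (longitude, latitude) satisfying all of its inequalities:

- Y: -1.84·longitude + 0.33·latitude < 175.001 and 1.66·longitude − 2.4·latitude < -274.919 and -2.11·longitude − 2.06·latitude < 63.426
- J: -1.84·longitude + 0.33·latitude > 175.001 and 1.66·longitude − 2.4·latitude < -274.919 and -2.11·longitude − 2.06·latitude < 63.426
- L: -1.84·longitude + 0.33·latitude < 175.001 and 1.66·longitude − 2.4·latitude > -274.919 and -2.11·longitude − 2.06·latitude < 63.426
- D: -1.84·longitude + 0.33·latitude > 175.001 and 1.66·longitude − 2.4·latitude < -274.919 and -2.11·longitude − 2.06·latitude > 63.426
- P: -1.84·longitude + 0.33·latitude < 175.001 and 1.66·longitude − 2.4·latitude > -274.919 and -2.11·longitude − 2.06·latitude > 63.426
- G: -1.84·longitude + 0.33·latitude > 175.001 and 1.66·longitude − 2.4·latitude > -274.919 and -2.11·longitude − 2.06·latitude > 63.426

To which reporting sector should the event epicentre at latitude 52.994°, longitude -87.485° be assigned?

G

-1.84·-87.485 + 0.33·52.994 = 178.460, which is > 175.001
1.66·-87.485 − 2.4·52.994 = -272.411, which is > -274.919
-2.11·-87.485 − 2.06·52.994 = 75.426, which is > 63.426
This sign pattern matches G.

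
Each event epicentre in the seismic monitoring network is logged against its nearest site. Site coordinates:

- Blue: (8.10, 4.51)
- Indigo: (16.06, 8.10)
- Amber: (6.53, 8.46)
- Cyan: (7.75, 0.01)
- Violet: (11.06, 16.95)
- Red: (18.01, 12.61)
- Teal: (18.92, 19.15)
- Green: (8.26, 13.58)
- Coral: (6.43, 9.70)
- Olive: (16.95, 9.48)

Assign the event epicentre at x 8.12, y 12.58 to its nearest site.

Squared distances to each site:
Blue: 65.125; Indigo: 83.114; Amber: 19.502; Cyan: 158.142; Violet: 27.741; Red: 97.813; Teal: 159.805; Green: 1.020; Coral: 11.151; Olive: 87.579.
Minimum at Green.

Green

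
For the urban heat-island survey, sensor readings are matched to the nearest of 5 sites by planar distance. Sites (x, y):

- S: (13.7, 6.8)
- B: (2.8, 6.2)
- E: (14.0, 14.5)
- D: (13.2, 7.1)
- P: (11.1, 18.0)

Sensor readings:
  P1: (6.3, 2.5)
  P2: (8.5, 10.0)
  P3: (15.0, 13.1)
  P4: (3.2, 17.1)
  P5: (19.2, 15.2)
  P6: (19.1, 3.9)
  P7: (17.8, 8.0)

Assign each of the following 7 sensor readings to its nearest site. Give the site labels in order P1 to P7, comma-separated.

B, D, E, P, E, S, S

P1 → B (d²=25.94)
P2 → D (d²=30.50)
P3 → E (d²=2.96)
P4 → P (d²=63.22)
P5 → E (d²=27.53)
P6 → S (d²=37.57)
P7 → S (d²=18.25)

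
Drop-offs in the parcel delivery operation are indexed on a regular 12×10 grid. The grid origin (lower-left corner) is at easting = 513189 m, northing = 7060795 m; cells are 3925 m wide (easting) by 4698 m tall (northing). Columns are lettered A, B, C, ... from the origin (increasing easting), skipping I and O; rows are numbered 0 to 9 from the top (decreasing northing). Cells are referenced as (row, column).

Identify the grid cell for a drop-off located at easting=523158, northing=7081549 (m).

Column index: ⌊(523158 − 513189) / 3925⌋ = ⌊2.540⌋ = 2 → column C
Row offset from origin: ⌊(7081549 − 7060795) / 4698⌋ = ⌊4.418⌋ = 4 → row 5 (counted from top)

(5, C)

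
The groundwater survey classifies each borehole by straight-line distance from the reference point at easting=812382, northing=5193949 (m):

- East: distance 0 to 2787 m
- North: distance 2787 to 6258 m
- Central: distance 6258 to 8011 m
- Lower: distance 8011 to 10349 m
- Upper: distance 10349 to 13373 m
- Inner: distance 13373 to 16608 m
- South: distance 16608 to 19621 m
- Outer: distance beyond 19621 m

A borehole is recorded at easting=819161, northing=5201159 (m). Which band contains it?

Distance = √((819161−812382)² + (5201159−5193949)²) = √(45954841.000 + 51984100.000) = 9896.411 m.
8011 ≤ 9896.411 < 10349 → Lower.

Lower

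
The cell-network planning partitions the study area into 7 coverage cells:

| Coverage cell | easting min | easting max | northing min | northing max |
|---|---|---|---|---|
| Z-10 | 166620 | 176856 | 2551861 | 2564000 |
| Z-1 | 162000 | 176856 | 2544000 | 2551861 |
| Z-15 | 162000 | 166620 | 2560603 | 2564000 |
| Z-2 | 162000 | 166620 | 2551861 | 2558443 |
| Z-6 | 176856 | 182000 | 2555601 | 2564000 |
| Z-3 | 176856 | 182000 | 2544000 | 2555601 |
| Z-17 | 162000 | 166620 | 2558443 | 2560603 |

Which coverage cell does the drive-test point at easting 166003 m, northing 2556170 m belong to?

Z-2

The point has easting = 166003 and northing = 2556170.
Only Z-2 satisfies 162000 ≤ easting ≤ 166620 and 2551861 ≤ northing ≤ 2558443.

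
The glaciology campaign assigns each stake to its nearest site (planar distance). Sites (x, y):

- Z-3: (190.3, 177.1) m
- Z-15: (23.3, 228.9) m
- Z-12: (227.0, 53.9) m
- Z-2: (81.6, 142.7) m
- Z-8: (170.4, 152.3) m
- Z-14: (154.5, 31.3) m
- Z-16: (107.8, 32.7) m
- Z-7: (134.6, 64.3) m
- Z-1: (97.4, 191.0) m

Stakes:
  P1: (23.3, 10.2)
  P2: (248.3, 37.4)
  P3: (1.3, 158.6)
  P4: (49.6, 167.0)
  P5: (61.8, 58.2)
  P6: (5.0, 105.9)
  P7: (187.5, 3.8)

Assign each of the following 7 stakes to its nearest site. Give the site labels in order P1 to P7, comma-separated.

P1 → Z-16 (d²=7646.50)
P2 → Z-12 (d²=725.94)
P3 → Z-15 (d²=5426.09)
P4 → Z-2 (d²=1614.49)
P5 → Z-16 (d²=2766.25)
P6 → Z-2 (d²=7221.80)
P7 → Z-14 (d²=1845.25)

Z-16, Z-12, Z-15, Z-2, Z-16, Z-2, Z-14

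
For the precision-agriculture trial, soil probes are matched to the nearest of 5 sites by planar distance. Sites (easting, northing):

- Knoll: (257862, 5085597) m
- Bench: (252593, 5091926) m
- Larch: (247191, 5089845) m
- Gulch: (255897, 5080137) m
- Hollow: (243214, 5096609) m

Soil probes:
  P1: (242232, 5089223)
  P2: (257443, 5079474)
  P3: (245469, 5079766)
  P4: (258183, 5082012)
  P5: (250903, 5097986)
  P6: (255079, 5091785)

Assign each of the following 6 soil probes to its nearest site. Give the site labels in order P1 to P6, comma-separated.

Larch, Gulch, Larch, Gulch, Bench, Bench

P1 → Larch (d²=24978565.00)
P2 → Gulch (d²=2829685.00)
P3 → Larch (d²=104551525.00)
P4 → Gulch (d²=8741421.00)
P5 → Bench (d²=39579700.00)
P6 → Bench (d²=6200077.00)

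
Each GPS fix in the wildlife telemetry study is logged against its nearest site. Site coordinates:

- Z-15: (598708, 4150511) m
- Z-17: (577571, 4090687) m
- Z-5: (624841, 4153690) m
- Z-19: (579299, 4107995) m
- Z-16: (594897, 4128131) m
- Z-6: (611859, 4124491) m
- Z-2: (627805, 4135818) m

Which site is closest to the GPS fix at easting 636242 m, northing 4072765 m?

Z-6

Squared distances to each site:
Z-15: 7453241672.000; Z-17: 3763484325.000; Z-5: 6678838426.000; Z-19: 4483658149.000; Z-16: 4774802981.000; Z-6: 3270109765.000; Z-2: 4046863778.000.
Minimum at Z-6.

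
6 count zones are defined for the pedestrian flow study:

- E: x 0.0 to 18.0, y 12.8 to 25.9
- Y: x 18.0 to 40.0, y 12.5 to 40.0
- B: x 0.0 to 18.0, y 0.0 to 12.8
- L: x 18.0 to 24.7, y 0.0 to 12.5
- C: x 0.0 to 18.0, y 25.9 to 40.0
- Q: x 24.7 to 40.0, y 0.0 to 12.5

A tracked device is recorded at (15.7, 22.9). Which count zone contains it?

The point has x = 15.7 and y = 22.9.
Only E satisfies 0.0 ≤ x ≤ 18.0 and 12.8 ≤ y ≤ 25.9.

E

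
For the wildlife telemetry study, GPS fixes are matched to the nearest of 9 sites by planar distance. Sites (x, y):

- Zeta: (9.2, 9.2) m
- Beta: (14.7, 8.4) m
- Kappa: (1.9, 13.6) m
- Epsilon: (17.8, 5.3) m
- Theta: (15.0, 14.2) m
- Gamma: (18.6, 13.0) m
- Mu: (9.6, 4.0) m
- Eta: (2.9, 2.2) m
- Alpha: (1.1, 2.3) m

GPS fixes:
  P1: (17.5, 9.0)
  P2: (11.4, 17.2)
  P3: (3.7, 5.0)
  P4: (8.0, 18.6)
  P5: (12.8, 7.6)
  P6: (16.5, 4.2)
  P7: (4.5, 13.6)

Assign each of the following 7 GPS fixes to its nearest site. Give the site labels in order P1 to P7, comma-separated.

Beta, Theta, Eta, Kappa, Beta, Epsilon, Kappa

P1 → Beta (d²=8.20)
P2 → Theta (d²=21.96)
P3 → Eta (d²=8.48)
P4 → Kappa (d²=62.21)
P5 → Beta (d²=4.25)
P6 → Epsilon (d²=2.90)
P7 → Kappa (d²=6.76)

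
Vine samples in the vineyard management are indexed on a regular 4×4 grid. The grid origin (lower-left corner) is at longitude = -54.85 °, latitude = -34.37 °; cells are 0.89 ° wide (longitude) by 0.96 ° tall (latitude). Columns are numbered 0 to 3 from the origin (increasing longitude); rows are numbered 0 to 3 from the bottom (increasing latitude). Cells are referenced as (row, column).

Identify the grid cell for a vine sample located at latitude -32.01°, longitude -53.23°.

Column index: ⌊(-53.23 − -54.85) / 0.89⌋ = ⌊1.820⌋ = 1
Row offset from origin: ⌊(-32.01 − -34.37) / 0.96⌋ = ⌊2.458⌋ = 2 → row 2

(2, 1)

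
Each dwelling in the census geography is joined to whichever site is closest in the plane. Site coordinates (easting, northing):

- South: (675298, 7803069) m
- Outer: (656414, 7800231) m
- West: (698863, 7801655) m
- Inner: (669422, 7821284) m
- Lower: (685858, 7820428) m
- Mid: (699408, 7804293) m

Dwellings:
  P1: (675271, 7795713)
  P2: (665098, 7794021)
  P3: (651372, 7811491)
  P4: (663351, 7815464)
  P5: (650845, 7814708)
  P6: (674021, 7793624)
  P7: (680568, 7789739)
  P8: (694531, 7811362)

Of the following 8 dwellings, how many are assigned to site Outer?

P1 → South
P2 → Outer
P3 → Outer
P4 → Inner
P5 → Outer
P6 → South
P7 → South
P8 → Mid
3 of the 8 go to Outer.

3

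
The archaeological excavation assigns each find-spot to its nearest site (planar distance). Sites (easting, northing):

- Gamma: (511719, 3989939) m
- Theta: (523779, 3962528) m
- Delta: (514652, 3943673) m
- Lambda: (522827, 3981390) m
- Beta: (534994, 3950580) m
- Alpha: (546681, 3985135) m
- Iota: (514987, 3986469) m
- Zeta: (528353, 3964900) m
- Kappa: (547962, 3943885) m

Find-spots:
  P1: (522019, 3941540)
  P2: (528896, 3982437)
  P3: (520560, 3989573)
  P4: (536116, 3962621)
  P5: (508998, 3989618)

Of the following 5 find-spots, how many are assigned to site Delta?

1

P1 → Delta
P2 → Lambda
P3 → Iota
P4 → Zeta
P5 → Gamma
1 of the 5 goes to Delta.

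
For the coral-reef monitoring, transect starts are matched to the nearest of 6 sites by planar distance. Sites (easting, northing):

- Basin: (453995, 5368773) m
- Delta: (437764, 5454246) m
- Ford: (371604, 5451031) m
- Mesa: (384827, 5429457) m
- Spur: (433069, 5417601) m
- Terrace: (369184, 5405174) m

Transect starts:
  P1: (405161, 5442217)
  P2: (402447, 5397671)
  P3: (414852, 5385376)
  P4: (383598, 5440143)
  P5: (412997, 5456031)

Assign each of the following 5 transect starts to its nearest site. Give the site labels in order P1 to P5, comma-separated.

P1 → Mesa (d²=576289156.00)
P2 → Terrace (d²=1162722178.00)
P3 → Spur (d²=1370309714.00)
P4 → Mesa (d²=115701037.00)
P5 → Delta (d²=616590514.00)

Mesa, Terrace, Spur, Mesa, Delta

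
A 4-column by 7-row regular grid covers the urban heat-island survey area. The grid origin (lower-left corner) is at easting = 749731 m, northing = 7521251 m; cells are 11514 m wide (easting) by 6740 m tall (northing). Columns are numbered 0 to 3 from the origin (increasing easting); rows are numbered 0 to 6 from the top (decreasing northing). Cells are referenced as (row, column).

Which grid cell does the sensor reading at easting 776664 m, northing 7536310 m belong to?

(4, 2)

Column index: ⌊(776664 − 749731) / 11514⌋ = ⌊2.339⌋ = 2
Row offset from origin: ⌊(7536310 − 7521251) / 6740⌋ = ⌊2.234⌋ = 2 → row 4 (counted from top)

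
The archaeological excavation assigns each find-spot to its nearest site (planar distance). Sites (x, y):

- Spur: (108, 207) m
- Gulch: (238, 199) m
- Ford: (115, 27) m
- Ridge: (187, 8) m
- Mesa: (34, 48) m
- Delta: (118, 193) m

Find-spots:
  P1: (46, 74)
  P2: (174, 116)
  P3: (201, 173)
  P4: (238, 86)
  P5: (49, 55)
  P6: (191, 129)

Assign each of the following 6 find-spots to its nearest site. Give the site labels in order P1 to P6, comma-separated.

Mesa, Delta, Gulch, Ridge, Mesa, Gulch

P1 → Mesa (d²=820.00)
P2 → Delta (d²=9065.00)
P3 → Gulch (d²=2045.00)
P4 → Ridge (d²=8685.00)
P5 → Mesa (d²=274.00)
P6 → Gulch (d²=7109.00)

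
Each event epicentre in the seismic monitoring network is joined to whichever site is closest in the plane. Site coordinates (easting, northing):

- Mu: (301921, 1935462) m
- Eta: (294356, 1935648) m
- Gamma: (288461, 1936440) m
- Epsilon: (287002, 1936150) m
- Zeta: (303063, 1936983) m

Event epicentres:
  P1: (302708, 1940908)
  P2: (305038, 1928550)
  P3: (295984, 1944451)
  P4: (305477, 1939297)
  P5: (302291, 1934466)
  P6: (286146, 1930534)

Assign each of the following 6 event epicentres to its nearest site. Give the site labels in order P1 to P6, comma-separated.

P1 → Zeta (d²=15531650.00)
P2 → Mu (d²=57491433.00)
P3 → Eta (d²=80143193.00)
P4 → Zeta (d²=11181992.00)
P5 → Mu (d²=1128916.00)
P6 → Epsilon (d²=32272192.00)

Zeta, Mu, Eta, Zeta, Mu, Epsilon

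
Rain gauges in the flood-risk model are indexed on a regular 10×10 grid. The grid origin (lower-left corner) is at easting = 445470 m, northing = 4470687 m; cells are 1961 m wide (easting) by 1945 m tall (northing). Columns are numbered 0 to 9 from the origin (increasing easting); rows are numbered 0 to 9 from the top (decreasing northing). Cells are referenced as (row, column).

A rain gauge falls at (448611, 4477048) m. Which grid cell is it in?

Column index: ⌊(448611 − 445470) / 1961⌋ = ⌊1.602⌋ = 1
Row offset from origin: ⌊(4477048 − 4470687) / 1945⌋ = ⌊3.270⌋ = 3 → row 6 (counted from top)

(6, 1)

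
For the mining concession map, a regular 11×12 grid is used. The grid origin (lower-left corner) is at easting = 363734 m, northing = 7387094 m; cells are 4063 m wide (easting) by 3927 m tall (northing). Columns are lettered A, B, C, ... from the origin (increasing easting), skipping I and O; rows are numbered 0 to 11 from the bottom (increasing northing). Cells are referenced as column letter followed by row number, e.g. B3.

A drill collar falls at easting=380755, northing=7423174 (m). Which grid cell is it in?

E9

Column index: ⌊(380755 − 363734) / 4063⌋ = ⌊4.189⌋ = 4 → column E
Row offset from origin: ⌊(7423174 − 7387094) / 3927⌋ = ⌊9.188⌋ = 9 → row 9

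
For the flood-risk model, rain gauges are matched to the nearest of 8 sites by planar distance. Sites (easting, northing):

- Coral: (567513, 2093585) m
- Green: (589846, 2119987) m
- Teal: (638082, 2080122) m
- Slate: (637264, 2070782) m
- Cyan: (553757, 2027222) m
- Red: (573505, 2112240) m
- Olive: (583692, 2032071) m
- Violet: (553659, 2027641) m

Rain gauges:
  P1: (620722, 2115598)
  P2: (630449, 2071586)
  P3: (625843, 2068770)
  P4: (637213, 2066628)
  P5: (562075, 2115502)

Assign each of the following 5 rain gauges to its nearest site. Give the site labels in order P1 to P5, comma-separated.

Green, Slate, Slate, Slate, Red

P1 → Green (d²=972590697.00)
P2 → Slate (d²=47090641.00)
P3 → Slate (d²=134487385.00)
P4 → Slate (d²=17258317.00)
P5 → Red (d²=141285544.00)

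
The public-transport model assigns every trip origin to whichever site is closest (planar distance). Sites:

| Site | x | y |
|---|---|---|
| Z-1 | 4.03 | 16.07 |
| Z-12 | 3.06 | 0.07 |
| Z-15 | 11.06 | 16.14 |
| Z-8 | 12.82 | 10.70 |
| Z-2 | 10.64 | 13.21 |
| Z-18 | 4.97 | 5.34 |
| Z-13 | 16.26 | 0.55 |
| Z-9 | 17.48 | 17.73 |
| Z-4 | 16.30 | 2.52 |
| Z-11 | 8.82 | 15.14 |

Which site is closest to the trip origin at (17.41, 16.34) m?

Z-9

Squared distances to each site:
Z-1: 179.097; Z-12: 470.635; Z-15: 40.362; Z-8: 52.878; Z-2: 55.630; Z-18: 275.754; Z-13: 250.647; Z-9: 1.937; Z-4: 192.225; Z-11: 75.228.
Minimum at Z-9.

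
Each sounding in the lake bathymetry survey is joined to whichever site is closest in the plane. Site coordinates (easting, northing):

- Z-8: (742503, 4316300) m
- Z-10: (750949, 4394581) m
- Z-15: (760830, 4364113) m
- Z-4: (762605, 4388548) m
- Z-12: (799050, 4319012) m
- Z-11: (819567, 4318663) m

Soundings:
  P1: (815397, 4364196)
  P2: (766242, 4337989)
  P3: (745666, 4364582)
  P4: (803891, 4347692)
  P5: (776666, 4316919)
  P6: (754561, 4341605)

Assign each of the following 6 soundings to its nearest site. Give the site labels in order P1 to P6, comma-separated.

P1 → Z-11 (d²=2090642989.00)
P2 → Z-15 (d²=711753120.00)
P3 → Z-15 (d²=230166857.00)
P4 → Z-12 (d²=845977681.00)
P5 → Z-12 (d²=505424105.00)
P6 → Z-15 (d²=545910425.00)

Z-11, Z-15, Z-15, Z-12, Z-12, Z-15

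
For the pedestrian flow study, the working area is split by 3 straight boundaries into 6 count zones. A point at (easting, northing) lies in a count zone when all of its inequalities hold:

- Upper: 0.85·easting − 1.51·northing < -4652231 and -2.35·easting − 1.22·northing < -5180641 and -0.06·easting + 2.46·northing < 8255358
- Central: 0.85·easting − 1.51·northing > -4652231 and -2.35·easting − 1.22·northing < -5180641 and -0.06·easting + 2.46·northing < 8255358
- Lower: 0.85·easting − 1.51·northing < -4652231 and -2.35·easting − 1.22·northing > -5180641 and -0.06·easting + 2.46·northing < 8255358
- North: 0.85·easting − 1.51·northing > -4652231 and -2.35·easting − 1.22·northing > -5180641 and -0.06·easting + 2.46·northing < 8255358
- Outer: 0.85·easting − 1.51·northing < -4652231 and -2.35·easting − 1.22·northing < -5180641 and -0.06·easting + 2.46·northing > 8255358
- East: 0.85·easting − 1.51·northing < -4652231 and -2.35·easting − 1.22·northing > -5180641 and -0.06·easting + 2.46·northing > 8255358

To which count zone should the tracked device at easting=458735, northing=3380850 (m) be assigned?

0.85·458735 − 1.51·3380850 = -4715158.750, which is < -4652231
-2.35·458735 − 1.22·3380850 = -5202664.250, which is < -5180641
-0.06·458735 + 2.46·3380850 = 8289366.900, which is > 8255358
This sign pattern matches Outer.

Outer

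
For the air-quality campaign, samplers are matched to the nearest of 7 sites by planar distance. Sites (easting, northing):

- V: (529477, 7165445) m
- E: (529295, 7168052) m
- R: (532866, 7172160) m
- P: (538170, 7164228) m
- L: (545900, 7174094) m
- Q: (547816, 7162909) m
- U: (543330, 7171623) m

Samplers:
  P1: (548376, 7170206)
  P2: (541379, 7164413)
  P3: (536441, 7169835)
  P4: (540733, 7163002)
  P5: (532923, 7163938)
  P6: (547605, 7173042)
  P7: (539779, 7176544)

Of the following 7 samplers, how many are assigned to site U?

1

P1 → L
P2 → P
P3 → R
P4 → P
P5 → V
P6 → L
P7 → U
1 of the 7 goes to U.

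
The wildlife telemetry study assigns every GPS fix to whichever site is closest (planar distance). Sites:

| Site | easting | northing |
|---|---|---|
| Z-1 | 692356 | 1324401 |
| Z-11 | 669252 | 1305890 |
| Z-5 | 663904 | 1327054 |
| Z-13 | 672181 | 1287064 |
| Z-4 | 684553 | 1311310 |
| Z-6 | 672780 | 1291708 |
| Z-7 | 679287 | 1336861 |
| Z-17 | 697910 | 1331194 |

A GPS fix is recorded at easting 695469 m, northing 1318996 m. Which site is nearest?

Z-1

Squared distances to each site:
Z-1: 38904794.000; Z-11: 859098325.000; Z-5: 1061280589.000; Z-13: 1561983568.000; Z-4: 178233652.000; Z-6: 1259425665.000; Z-7: 581015349.000; Z-17: 154749685.000.
Minimum at Z-1.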